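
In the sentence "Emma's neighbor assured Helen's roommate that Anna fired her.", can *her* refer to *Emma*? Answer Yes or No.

Yes

*her* is a pronoun; Principle B requires it to be free in its binding domain — the clause headed by 'fired'.
— Emma: possessor inside the subject DP of the matrix clause; does not c-command the pronoun — Principle B does not apply; allowed.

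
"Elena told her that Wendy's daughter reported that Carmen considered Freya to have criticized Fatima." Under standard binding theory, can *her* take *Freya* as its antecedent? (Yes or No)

*her* is a pronoun; Principle B requires it to be free in its binding domain — the matrix clause.
— Freya: subject of the clause headed by 'criticized'; is c-commanded by the pronoun; coreference would bind this R-expression — blocked (Principle C).

No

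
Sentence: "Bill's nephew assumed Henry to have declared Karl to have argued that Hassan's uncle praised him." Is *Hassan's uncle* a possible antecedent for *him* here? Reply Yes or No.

*him* is a pronoun; Principle B requires it to be free in its binding domain — the clause headed by 'praised'.
— Hassan's uncle: subject of the clause headed by 'praised'; c-commands the pronoun within its binding domain — blocked (Principle B).

No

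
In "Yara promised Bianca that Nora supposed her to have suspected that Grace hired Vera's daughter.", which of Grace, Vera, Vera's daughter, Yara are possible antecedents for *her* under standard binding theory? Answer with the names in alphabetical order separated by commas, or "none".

Yara

*her* is a pronoun; Principle B requires it to be free in its binding domain — the clause headed by 'supposed'.
— Grace: subject of the clause headed by 'hired'; is c-commanded by the pronoun; coreference would bind this R-expression — blocked (Principle C).
— Vera: possessor inside the object DP of the clause headed by 'hired'; is c-commanded by the pronoun; coreference would bind this R-expression — blocked (Principle C).
— Vera's daughter: object of the clause headed by 'hired'; is c-commanded by the pronoun; coreference would bind this R-expression — blocked (Principle C).
— Yara: subject of the matrix clause; c-commands the pronoun but lies outside its binding domain — allowed.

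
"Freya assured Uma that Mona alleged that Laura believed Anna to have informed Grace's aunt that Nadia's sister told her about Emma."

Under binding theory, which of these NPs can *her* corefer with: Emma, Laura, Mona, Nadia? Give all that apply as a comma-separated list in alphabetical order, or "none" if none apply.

*her* is a pronoun; Principle B requires it to be free in its binding domain — the clause headed by 'told'.
— Emma: second object of the clause headed by 'told'; is c-commanded by the pronoun; coreference would bind this R-expression — blocked (Principle C).
— Laura: subject of the clause headed by 'believed'; c-commands the pronoun but lies outside its binding domain — allowed.
— Mona: subject of the clause headed by 'alleged'; c-commands the pronoun but lies outside its binding domain — allowed.
— Nadia: possessor inside the subject DP of the clause headed by 'told'; does not c-command the pronoun — Principle B does not apply; allowed.

Laura, Mona, Nadia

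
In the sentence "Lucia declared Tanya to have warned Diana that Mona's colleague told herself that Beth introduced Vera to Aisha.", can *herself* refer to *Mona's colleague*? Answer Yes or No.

*herself* is a reflexive; Principle A requires it to be bound within its binding domain — the clause headed by 'told'.
— Mona's colleague: subject of the clause headed by 'told'; c-commands the reflexive within its binding domain — allowed (Principle A).

Yes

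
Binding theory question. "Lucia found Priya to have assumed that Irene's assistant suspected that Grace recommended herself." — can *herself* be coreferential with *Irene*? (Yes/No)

No

*herself* is a reflexive; Principle A requires it to be bound within its binding domain — the clause headed by 'recommended'.
— Irene: possessor inside the subject DP of the clause headed by 'suspected'; does not c-command the reflexive — cannot bind it (Principle A).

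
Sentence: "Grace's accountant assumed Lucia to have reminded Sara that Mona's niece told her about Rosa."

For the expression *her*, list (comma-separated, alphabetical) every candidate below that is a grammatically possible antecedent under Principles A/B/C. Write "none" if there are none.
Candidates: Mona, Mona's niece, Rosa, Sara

Mona, Sara

*her* is a pronoun; Principle B requires it to be free in its binding domain — the clause headed by 'told'.
— Mona: possessor inside the subject DP of the clause headed by 'told'; does not c-command the pronoun — Principle B does not apply; allowed.
— Mona's niece: subject of the clause headed by 'told'; c-commands the pronoun within its binding domain — blocked (Principle B).
— Rosa: second object of the clause headed by 'told'; is c-commanded by the pronoun; coreference would bind this R-expression — blocked (Principle C).
— Sara: object of the clause headed by 'reminded'; c-commands the pronoun but lies outside its binding domain — allowed.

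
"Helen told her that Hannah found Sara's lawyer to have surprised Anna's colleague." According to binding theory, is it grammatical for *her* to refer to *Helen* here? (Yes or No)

No

*Helen* is an R-expression; Principle C requires it to be free (not bound by any c-commanding expression).
— her: object of the matrix clause; the R-expression locally c-commands the pronoun — coreference blocked (Principle B on the pronoun).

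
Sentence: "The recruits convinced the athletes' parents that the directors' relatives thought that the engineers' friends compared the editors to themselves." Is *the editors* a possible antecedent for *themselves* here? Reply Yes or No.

Yes

*themselves* is a reflexive; Principle A requires it to be bound within its binding domain — the clause headed by 'compared'.
— the editors: object of the clause headed by 'compared'; c-commands the reflexive within its binding domain — allowed (Principle A).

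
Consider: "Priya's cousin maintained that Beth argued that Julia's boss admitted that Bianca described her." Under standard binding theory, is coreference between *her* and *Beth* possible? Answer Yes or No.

*Beth* is an R-expression; Principle C requires it to be free (not bound by any c-commanding expression).
— her: object of the clause headed by 'described'; the pronoun does not c-command the R-expression — coreference allowed.

Yes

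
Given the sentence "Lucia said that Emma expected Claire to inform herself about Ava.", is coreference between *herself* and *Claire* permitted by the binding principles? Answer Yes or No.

Yes

*herself* is a reflexive; Principle A requires it to be bound within its binding domain — the clause headed by 'inform'.
— Claire: subject of the clause headed by 'inform'; c-commands the reflexive within its binding domain — allowed (Principle A).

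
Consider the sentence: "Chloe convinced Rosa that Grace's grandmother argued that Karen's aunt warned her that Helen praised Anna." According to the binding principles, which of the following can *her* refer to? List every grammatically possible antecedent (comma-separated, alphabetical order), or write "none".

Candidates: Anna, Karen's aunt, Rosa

*her* is a pronoun; Principle B requires it to be free in its binding domain — the clause headed by 'warned'.
— Anna: object of the clause headed by 'praised'; is c-commanded by the pronoun; coreference would bind this R-expression — blocked (Principle C).
— Karen's aunt: subject of the clause headed by 'warned'; c-commands the pronoun within its binding domain — blocked (Principle B).
— Rosa: object of the matrix clause; c-commands the pronoun but lies outside its binding domain — allowed.

Rosa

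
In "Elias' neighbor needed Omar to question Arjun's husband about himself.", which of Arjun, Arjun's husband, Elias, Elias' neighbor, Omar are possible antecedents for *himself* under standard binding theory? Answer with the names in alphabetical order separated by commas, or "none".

Arjun's husband, Omar

*himself* is a reflexive; Principle A requires it to be bound within its binding domain — the clause headed by 'question'.
— Arjun: possessor inside the object DP of the clause headed by 'question'; does not c-command the reflexive — cannot bind it (Principle A).
— Arjun's husband: object of the clause headed by 'question'; c-commands the reflexive within its binding domain — allowed (Principle A).
— Elias: possessor inside the subject DP of the matrix clause; does not c-command the reflexive — cannot bind it (Principle A).
— Elias' neighbor: subject of the matrix clause; c-commands the reflexive but lies outside its binding domain — cannot bind it (Principle A).
— Omar: subject of the clause headed by 'question'; c-commands the reflexive within its binding domain — allowed (Principle A).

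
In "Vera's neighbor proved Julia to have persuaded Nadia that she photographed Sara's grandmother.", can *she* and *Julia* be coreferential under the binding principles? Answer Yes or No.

Yes

*Julia* is an R-expression; Principle C requires it to be free (not bound by any c-commanding expression).
— she: subject of the clause headed by 'photographed'; the pronoun does not c-command the R-expression — coreference allowed.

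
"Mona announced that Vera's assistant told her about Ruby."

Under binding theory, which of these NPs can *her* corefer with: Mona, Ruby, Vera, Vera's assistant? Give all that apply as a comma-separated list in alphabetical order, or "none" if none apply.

Mona, Vera

*her* is a pronoun; Principle B requires it to be free in its binding domain — the clause headed by 'told'.
— Mona: subject of the matrix clause; c-commands the pronoun but lies outside its binding domain — allowed.
— Ruby: second object of the clause headed by 'told'; is c-commanded by the pronoun; coreference would bind this R-expression — blocked (Principle C).
— Vera: possessor inside the subject DP of the clause headed by 'told'; does not c-command the pronoun — Principle B does not apply; allowed.
— Vera's assistant: subject of the clause headed by 'told'; c-commands the pronoun within its binding domain — blocked (Principle B).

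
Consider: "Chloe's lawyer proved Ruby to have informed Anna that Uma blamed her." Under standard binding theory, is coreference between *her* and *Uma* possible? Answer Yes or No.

No

*Uma* is an R-expression; Principle C requires it to be free (not bound by any c-commanding expression).
— her: object of the clause headed by 'blamed'; the R-expression locally c-commands the pronoun — coreference blocked (Principle B on the pronoun).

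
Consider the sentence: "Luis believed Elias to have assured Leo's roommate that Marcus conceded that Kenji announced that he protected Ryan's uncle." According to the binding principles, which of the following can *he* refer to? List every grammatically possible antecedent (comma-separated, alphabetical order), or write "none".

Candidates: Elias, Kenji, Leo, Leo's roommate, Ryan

Elias, Kenji, Leo, Leo's roommate

*he* is a pronoun; Principle B requires it to be free in its binding domain — the clause headed by 'protected'.
— Elias: subject of the clause headed by 'assured'; c-commands the pronoun but lies outside its binding domain — allowed.
— Kenji: subject of the clause headed by 'announced'; c-commands the pronoun but lies outside its binding domain — allowed.
— Leo: possessor inside the object DP of the clause headed by 'assured'; does not c-command the pronoun — Principle B does not apply; allowed.
— Leo's roommate: object of the clause headed by 'assured'; c-commands the pronoun but lies outside its binding domain — allowed.
— Ryan: possessor inside the object DP of the clause headed by 'protected'; is c-commanded by the pronoun; coreference would bind this R-expression — blocked (Principle C).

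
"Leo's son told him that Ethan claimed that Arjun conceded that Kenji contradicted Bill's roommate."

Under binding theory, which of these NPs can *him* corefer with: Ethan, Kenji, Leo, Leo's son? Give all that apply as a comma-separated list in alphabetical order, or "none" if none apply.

Leo

*him* is a pronoun; Principle B requires it to be free in its binding domain — the matrix clause.
— Ethan: subject of the clause headed by 'claimed'; is c-commanded by the pronoun; coreference would bind this R-expression — blocked (Principle C).
— Kenji: subject of the clause headed by 'contradicted'; is c-commanded by the pronoun; coreference would bind this R-expression — blocked (Principle C).
— Leo: possessor inside the subject DP of the matrix clause; does not c-command the pronoun — Principle B does not apply; allowed.
— Leo's son: subject of the matrix clause; c-commands the pronoun within its binding domain — blocked (Principle B).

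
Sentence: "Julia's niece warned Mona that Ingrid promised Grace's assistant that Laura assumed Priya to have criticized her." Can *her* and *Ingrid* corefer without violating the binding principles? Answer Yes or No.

Yes

*Ingrid* is an R-expression; Principle C requires it to be free (not bound by any c-commanding expression).
— her: object of the clause headed by 'criticized'; the pronoun does not c-command the R-expression — coreference allowed.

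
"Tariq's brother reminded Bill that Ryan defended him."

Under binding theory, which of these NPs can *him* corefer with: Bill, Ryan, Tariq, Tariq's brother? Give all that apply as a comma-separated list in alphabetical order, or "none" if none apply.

Bill, Tariq, Tariq's brother

*him* is a pronoun; Principle B requires it to be free in its binding domain — the clause headed by 'defended'.
— Bill: object of the matrix clause; c-commands the pronoun but lies outside its binding domain — allowed.
— Ryan: subject of the clause headed by 'defended'; c-commands the pronoun within its binding domain — blocked (Principle B).
— Tariq: possessor inside the subject DP of the matrix clause; does not c-command the pronoun — Principle B does not apply; allowed.
— Tariq's brother: subject of the matrix clause; c-commands the pronoun but lies outside its binding domain — allowed.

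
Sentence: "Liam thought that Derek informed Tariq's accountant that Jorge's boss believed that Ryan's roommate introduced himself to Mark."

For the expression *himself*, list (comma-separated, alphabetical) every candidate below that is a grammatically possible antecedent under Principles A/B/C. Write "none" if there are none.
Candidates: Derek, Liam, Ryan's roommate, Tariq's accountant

Ryan's roommate

*himself* is a reflexive; Principle A requires it to be bound within its binding domain — the clause headed by 'introduced'.
— Derek: subject of the clause headed by 'informed'; c-commands the reflexive but lies outside its binding domain — cannot bind it (Principle A).
— Liam: subject of the matrix clause; c-commands the reflexive but lies outside its binding domain — cannot bind it (Principle A).
— Ryan's roommate: subject of the clause headed by 'introduced'; c-commands the reflexive within its binding domain — allowed (Principle A).
— Tariq's accountant: object of the clause headed by 'informed'; c-commands the reflexive but lies outside its binding domain — cannot bind it (Principle A).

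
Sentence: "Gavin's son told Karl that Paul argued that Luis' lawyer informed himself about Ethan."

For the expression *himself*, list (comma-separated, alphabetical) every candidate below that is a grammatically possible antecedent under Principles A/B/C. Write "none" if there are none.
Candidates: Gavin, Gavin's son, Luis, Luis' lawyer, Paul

Luis' lawyer

*himself* is a reflexive; Principle A requires it to be bound within its binding domain — the clause headed by 'informed'.
— Gavin: possessor inside the subject DP of the matrix clause; does not c-command the reflexive — cannot bind it (Principle A).
— Gavin's son: subject of the matrix clause; c-commands the reflexive but lies outside its binding domain — cannot bind it (Principle A).
— Luis: possessor inside the subject DP of the clause headed by 'informed'; does not c-command the reflexive — cannot bind it (Principle A).
— Luis' lawyer: subject of the clause headed by 'informed'; c-commands the reflexive within its binding domain — allowed (Principle A).
— Paul: subject of the clause headed by 'argued'; c-commands the reflexive but lies outside its binding domain — cannot bind it (Principle A).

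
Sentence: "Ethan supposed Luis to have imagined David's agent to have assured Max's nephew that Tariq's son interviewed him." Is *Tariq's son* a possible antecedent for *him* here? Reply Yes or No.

No

*him* is a pronoun; Principle B requires it to be free in its binding domain — the clause headed by 'interviewed'.
— Tariq's son: subject of the clause headed by 'interviewed'; c-commands the pronoun within its binding domain — blocked (Principle B).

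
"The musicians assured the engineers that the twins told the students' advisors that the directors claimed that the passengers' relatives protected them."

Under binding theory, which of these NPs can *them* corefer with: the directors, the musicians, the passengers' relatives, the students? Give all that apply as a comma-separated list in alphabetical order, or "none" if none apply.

*them* is a pronoun; Principle B requires it to be free in its binding domain — the clause headed by 'protected'.
— the directors: subject of the clause headed by 'claimed'; c-commands the pronoun but lies outside its binding domain — allowed.
— the musicians: subject of the matrix clause; c-commands the pronoun but lies outside its binding domain — allowed.
— the passengers' relatives: subject of the clause headed by 'protected'; c-commands the pronoun within its binding domain — blocked (Principle B).
— the students: possessor inside the object DP of the clause headed by 'told'; does not c-command the pronoun — Principle B does not apply; allowed.

the directors, the musicians, the students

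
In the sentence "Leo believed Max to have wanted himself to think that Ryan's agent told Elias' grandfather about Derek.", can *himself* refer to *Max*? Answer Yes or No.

*himself* is a reflexive; Principle A requires it to be bound within its binding domain — the clause headed by 'wanted'.
— Max: subject of the clause headed by 'wanted'; c-commands the reflexive within its binding domain — allowed (Principle A).

Yes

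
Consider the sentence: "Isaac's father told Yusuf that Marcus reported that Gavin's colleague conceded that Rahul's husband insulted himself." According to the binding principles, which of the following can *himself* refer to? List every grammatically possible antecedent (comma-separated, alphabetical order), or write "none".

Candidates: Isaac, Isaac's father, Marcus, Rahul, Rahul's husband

Rahul's husband

*himself* is a reflexive; Principle A requires it to be bound within its binding domain — the clause headed by 'insulted'.
— Isaac: possessor inside the subject DP of the matrix clause; does not c-command the reflexive — cannot bind it (Principle A).
— Isaac's father: subject of the matrix clause; c-commands the reflexive but lies outside its binding domain — cannot bind it (Principle A).
— Marcus: subject of the clause headed by 'reported'; c-commands the reflexive but lies outside its binding domain — cannot bind it (Principle A).
— Rahul: possessor inside the subject DP of the clause headed by 'insulted'; does not c-command the reflexive — cannot bind it (Principle A).
— Rahul's husband: subject of the clause headed by 'insulted'; c-commands the reflexive within its binding domain — allowed (Principle A).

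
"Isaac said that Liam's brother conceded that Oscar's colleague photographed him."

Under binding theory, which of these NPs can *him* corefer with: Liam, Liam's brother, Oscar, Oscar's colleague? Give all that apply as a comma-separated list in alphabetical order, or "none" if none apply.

Liam, Liam's brother, Oscar

*him* is a pronoun; Principle B requires it to be free in its binding domain — the clause headed by 'photographed'.
— Liam: possessor inside the subject DP of the clause headed by 'conceded'; does not c-command the pronoun — Principle B does not apply; allowed.
— Liam's brother: subject of the clause headed by 'conceded'; c-commands the pronoun but lies outside its binding domain — allowed.
— Oscar: possessor inside the subject DP of the clause headed by 'photographed'; does not c-command the pronoun — Principle B does not apply; allowed.
— Oscar's colleague: subject of the clause headed by 'photographed'; c-commands the pronoun within its binding domain — blocked (Principle B).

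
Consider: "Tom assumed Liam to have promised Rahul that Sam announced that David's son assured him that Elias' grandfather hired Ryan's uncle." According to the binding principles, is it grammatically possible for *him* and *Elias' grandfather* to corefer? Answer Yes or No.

No

*him* is a pronoun; Principle B requires it to be free in its binding domain — the clause headed by 'assured'.
— Elias' grandfather: subject of the clause headed by 'hired'; is c-commanded by the pronoun; coreference would bind this R-expression — blocked (Principle C).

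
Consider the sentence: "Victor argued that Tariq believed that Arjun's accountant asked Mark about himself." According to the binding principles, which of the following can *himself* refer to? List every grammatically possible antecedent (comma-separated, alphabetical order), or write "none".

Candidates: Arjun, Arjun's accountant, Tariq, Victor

*himself* is a reflexive; Principle A requires it to be bound within its binding domain — the clause headed by 'asked'.
— Arjun: possessor inside the subject DP of the clause headed by 'asked'; does not c-command the reflexive — cannot bind it (Principle A).
— Arjun's accountant: subject of the clause headed by 'asked'; c-commands the reflexive within its binding domain — allowed (Principle A).
— Tariq: subject of the clause headed by 'believed'; c-commands the reflexive but lies outside its binding domain — cannot bind it (Principle A).
— Victor: subject of the matrix clause; c-commands the reflexive but lies outside its binding domain — cannot bind it (Principle A).

Arjun's accountant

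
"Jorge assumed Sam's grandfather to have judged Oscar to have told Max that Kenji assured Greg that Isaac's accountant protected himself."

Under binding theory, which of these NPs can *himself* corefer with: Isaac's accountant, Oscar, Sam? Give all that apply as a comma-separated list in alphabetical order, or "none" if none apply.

*himself* is a reflexive; Principle A requires it to be bound within its binding domain — the clause headed by 'protected'.
— Isaac's accountant: subject of the clause headed by 'protected'; c-commands the reflexive within its binding domain — allowed (Principle A).
— Oscar: subject of the clause headed by 'told'; c-commands the reflexive but lies outside its binding domain — cannot bind it (Principle A).
— Sam: possessor inside the subject DP of the clause headed by 'judged'; does not c-command the reflexive — cannot bind it (Principle A).

Isaac's accountant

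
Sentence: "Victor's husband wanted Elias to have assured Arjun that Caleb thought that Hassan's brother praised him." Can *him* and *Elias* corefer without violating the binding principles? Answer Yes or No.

*Elias* is an R-expression; Principle C requires it to be free (not bound by any c-commanding expression).
— him: object of the clause headed by 'praised'; the pronoun does not c-command the R-expression — coreference allowed.

Yes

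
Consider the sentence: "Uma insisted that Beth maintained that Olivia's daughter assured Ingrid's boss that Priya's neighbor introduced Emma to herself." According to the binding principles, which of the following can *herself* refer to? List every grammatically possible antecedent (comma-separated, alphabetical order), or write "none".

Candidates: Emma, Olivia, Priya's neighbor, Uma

*herself* is a reflexive; Principle A requires it to be bound within its binding domain — the clause headed by 'introduced'.
— Emma: object of the clause headed by 'introduced'; c-commands the reflexive within its binding domain — allowed (Principle A).
— Olivia: possessor inside the subject DP of the clause headed by 'assured'; does not c-command the reflexive — cannot bind it (Principle A).
— Priya's neighbor: subject of the clause headed by 'introduced'; c-commands the reflexive within its binding domain — allowed (Principle A).
— Uma: subject of the matrix clause; c-commands the reflexive but lies outside its binding domain — cannot bind it (Principle A).

Emma, Priya's neighbor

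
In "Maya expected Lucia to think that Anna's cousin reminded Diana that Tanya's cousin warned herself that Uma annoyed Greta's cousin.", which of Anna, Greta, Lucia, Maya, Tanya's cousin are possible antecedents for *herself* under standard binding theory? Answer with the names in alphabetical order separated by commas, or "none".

Tanya's cousin

*herself* is a reflexive; Principle A requires it to be bound within its binding domain — the clause headed by 'warned'.
— Anna: possessor inside the subject DP of the clause headed by 'reminded'; does not c-command the reflexive — cannot bind it (Principle A).
— Greta: possessor inside the object DP of the clause headed by 'annoyed'; does not c-command the reflexive — cannot bind it (Principle A).
— Lucia: subject of the clause headed by 'think'; c-commands the reflexive but lies outside its binding domain — cannot bind it (Principle A).
— Maya: subject of the matrix clause; c-commands the reflexive but lies outside its binding domain — cannot bind it (Principle A).
— Tanya's cousin: subject of the clause headed by 'warned'; c-commands the reflexive within its binding domain — allowed (Principle A).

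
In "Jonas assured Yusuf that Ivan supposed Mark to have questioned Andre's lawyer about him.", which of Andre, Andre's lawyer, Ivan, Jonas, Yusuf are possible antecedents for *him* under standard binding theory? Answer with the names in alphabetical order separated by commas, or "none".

*him* is a pronoun; Principle B requires it to be free in its binding domain — the clause headed by 'questioned'.
— Andre: possessor inside the object DP of the clause headed by 'questioned'; does not c-command the pronoun — Principle B does not apply; allowed.
— Andre's lawyer: object of the clause headed by 'questioned'; c-commands the pronoun within its binding domain — blocked (Principle B).
— Ivan: subject of the clause headed by 'supposed'; c-commands the pronoun but lies outside its binding domain — allowed.
— Jonas: subject of the matrix clause; c-commands the pronoun but lies outside its binding domain — allowed.
— Yusuf: object of the matrix clause; c-commands the pronoun but lies outside its binding domain — allowed.

Andre, Ivan, Jonas, Yusuf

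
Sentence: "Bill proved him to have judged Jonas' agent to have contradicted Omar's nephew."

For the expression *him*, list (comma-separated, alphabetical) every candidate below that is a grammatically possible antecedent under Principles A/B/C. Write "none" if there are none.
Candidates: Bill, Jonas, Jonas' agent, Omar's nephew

none

*him* is a pronoun; Principle B requires it to be free in its binding domain — the matrix clause.
— Bill: subject of the matrix clause; c-commands the pronoun within its binding domain — blocked (Principle B).
— Jonas: possessor inside the subject DP of the clause headed by 'contradicted'; is c-commanded by the pronoun; coreference would bind this R-expression — blocked (Principle C).
— Jonas' agent: subject of the clause headed by 'contradicted'; is c-commanded by the pronoun; coreference would bind this R-expression — blocked (Principle C).
— Omar's nephew: object of the clause headed by 'contradicted'; is c-commanded by the pronoun; coreference would bind this R-expression — blocked (Principle C).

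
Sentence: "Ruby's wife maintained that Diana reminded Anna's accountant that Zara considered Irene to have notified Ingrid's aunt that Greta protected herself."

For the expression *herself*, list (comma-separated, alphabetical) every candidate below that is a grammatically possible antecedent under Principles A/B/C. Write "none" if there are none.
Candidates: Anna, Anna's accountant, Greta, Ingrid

Greta

*herself* is a reflexive; Principle A requires it to be bound within its binding domain — the clause headed by 'protected'.
— Anna: possessor inside the object DP of the clause headed by 'reminded'; does not c-command the reflexive — cannot bind it (Principle A).
— Anna's accountant: object of the clause headed by 'reminded'; c-commands the reflexive but lies outside its binding domain — cannot bind it (Principle A).
— Greta: subject of the clause headed by 'protected'; c-commands the reflexive within its binding domain — allowed (Principle A).
— Ingrid: possessor inside the object DP of the clause headed by 'notified'; does not c-command the reflexive — cannot bind it (Principle A).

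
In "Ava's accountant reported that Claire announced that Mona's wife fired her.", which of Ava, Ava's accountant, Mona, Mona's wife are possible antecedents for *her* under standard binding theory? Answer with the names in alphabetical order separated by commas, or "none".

*her* is a pronoun; Principle B requires it to be free in its binding domain — the clause headed by 'fired'.
— Ava: possessor inside the subject DP of the matrix clause; does not c-command the pronoun — Principle B does not apply; allowed.
— Ava's accountant: subject of the matrix clause; c-commands the pronoun but lies outside its binding domain — allowed.
— Mona: possessor inside the subject DP of the clause headed by 'fired'; does not c-command the pronoun — Principle B does not apply; allowed.
— Mona's wife: subject of the clause headed by 'fired'; c-commands the pronoun within its binding domain — blocked (Principle B).

Ava, Ava's accountant, Mona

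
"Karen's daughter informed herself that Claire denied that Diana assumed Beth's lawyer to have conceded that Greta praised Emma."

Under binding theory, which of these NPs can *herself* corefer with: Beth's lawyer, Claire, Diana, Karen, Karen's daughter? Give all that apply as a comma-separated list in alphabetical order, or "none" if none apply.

Karen's daughter

*herself* is a reflexive; Principle A requires it to be bound within its binding domain — the matrix clause.
— Beth's lawyer: subject of the clause headed by 'conceded'; does not c-command the reflexive — cannot bind it (Principle A).
— Claire: subject of the clause headed by 'denied'; does not c-command the reflexive — cannot bind it (Principle A).
— Diana: subject of the clause headed by 'assumed'; does not c-command the reflexive — cannot bind it (Principle A).
— Karen: possessor inside the subject DP of the matrix clause; does not c-command the reflexive — cannot bind it (Principle A).
— Karen's daughter: subject of the matrix clause; c-commands the reflexive within its binding domain — allowed (Principle A).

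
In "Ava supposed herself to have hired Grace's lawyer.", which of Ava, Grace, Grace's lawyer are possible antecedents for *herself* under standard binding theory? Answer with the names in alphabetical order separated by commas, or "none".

*herself* is a reflexive; Principle A requires it to be bound within its binding domain — the matrix clause.
— Ava: subject of the matrix clause; c-commands the reflexive within its binding domain — allowed (Principle A).
— Grace: possessor inside the object DP of the clause headed by 'hired'; does not c-command the reflexive — cannot bind it (Principle A).
— Grace's lawyer: object of the clause headed by 'hired'; does not c-command the reflexive — cannot bind it (Principle A).

Ava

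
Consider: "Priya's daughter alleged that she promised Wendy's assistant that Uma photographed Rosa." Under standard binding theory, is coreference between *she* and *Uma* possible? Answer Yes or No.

No

*Uma* is an R-expression; Principle C requires it to be free (not bound by any c-commanding expression).
— she: subject of the clause headed by 'promised'; the pronoun c-commands the R-expression — coreference blocked (Principle C).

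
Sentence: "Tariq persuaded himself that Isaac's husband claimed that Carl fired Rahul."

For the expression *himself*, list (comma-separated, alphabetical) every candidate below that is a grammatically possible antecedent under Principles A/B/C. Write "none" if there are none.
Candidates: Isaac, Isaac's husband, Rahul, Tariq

Tariq

*himself* is a reflexive; Principle A requires it to be bound within its binding domain — the matrix clause.
— Isaac: possessor inside the subject DP of the clause headed by 'claimed'; does not c-command the reflexive — cannot bind it (Principle A).
— Isaac's husband: subject of the clause headed by 'claimed'; does not c-command the reflexive — cannot bind it (Principle A).
— Rahul: object of the clause headed by 'fired'; does not c-command the reflexive — cannot bind it (Principle A).
— Tariq: subject of the matrix clause; c-commands the reflexive within its binding domain — allowed (Principle A).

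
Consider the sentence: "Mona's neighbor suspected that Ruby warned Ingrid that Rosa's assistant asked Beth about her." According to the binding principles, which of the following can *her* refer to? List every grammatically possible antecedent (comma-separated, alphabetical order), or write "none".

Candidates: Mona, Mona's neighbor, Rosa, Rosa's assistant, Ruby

*her* is a pronoun; Principle B requires it to be free in its binding domain — the clause headed by 'asked'.
— Mona: possessor inside the subject DP of the matrix clause; does not c-command the pronoun — Principle B does not apply; allowed.
— Mona's neighbor: subject of the matrix clause; c-commands the pronoun but lies outside its binding domain — allowed.
— Rosa: possessor inside the subject DP of the clause headed by 'asked'; does not c-command the pronoun — Principle B does not apply; allowed.
— Rosa's assistant: subject of the clause headed by 'asked'; c-commands the pronoun within its binding domain — blocked (Principle B).
— Ruby: subject of the clause headed by 'warned'; c-commands the pronoun but lies outside its binding domain — allowed.

Mona, Mona's neighbor, Rosa, Ruby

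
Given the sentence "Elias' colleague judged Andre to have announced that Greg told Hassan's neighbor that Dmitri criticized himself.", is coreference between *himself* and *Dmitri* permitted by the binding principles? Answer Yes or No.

Yes

*himself* is a reflexive; Principle A requires it to be bound within its binding domain — the clause headed by 'criticized'.
— Dmitri: subject of the clause headed by 'criticized'; c-commands the reflexive within its binding domain — allowed (Principle A).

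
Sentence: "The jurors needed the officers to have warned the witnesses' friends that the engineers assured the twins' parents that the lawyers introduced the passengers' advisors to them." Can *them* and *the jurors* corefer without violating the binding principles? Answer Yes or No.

Yes

*the jurors* is an R-expression; Principle C requires it to be free (not bound by any c-commanding expression).
— them: second object of the clause headed by 'introduced'; the pronoun does not c-command the R-expression — coreference allowed.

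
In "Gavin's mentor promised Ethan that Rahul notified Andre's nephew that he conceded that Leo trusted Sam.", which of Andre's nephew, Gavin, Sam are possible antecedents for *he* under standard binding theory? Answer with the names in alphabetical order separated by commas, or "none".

Andre's nephew, Gavin

*he* is a pronoun; Principle B requires it to be free in its binding domain — the clause headed by 'conceded'.
— Andre's nephew: object of the clause headed by 'notified'; c-commands the pronoun but lies outside its binding domain — allowed.
— Gavin: possessor inside the subject DP of the matrix clause; does not c-command the pronoun — Principle B does not apply; allowed.
— Sam: object of the clause headed by 'trusted'; is c-commanded by the pronoun; coreference would bind this R-expression — blocked (Principle C).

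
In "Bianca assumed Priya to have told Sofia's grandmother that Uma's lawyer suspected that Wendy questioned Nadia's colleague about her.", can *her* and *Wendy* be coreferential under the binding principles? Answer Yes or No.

No

*Wendy* is an R-expression; Principle C requires it to be free (not bound by any c-commanding expression).
— her: second object of the clause headed by 'questioned'; the R-expression locally c-commands the pronoun — coreference blocked (Principle B on the pronoun).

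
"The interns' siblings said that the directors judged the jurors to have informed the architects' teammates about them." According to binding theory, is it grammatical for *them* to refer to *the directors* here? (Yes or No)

*the directors* is an R-expression; Principle C requires it to be free (not bound by any c-commanding expression).
— them: second object of the clause headed by 'informed'; the pronoun does not c-command the R-expression — coreference allowed.

Yes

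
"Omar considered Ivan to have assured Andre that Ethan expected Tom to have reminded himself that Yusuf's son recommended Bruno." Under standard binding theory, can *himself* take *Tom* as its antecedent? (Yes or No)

*himself* is a reflexive; Principle A requires it to be bound within its binding domain — the clause headed by 'reminded'.
— Tom: subject of the clause headed by 'reminded'; c-commands the reflexive within its binding domain — allowed (Principle A).

Yes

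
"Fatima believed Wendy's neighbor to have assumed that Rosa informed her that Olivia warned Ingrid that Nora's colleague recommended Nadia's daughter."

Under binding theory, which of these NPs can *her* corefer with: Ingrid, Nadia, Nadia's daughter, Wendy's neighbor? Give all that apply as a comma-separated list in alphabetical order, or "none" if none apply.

Wendy's neighbor

*her* is a pronoun; Principle B requires it to be free in its binding domain — the clause headed by 'informed'.
— Ingrid: object of the clause headed by 'warned'; is c-commanded by the pronoun; coreference would bind this R-expression — blocked (Principle C).
— Nadia: possessor inside the object DP of the clause headed by 'recommended'; is c-commanded by the pronoun; coreference would bind this R-expression — blocked (Principle C).
— Nadia's daughter: object of the clause headed by 'recommended'; is c-commanded by the pronoun; coreference would bind this R-expression — blocked (Principle C).
— Wendy's neighbor: subject of the clause headed by 'assumed'; c-commands the pronoun but lies outside its binding domain — allowed.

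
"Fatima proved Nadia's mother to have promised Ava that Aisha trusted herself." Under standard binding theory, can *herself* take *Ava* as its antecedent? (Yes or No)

No

*herself* is a reflexive; Principle A requires it to be bound within its binding domain — the clause headed by 'trusted'.
— Ava: object of the clause headed by 'promised'; c-commands the reflexive but lies outside its binding domain — cannot bind it (Principle A).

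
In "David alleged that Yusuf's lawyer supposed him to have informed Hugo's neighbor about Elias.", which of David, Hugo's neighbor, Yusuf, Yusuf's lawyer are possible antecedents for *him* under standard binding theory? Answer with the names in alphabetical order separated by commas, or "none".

*him* is a pronoun; Principle B requires it to be free in its binding domain — the clause headed by 'supposed'.
— David: subject of the matrix clause; c-commands the pronoun but lies outside its binding domain — allowed.
— Hugo's neighbor: object of the clause headed by 'informed'; is c-commanded by the pronoun; coreference would bind this R-expression — blocked (Principle C).
— Yusuf: possessor inside the subject DP of the clause headed by 'supposed'; does not c-command the pronoun — Principle B does not apply; allowed.
— Yusuf's lawyer: subject of the clause headed by 'supposed'; c-commands the pronoun within its binding domain — blocked (Principle B).

David, Yusuf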